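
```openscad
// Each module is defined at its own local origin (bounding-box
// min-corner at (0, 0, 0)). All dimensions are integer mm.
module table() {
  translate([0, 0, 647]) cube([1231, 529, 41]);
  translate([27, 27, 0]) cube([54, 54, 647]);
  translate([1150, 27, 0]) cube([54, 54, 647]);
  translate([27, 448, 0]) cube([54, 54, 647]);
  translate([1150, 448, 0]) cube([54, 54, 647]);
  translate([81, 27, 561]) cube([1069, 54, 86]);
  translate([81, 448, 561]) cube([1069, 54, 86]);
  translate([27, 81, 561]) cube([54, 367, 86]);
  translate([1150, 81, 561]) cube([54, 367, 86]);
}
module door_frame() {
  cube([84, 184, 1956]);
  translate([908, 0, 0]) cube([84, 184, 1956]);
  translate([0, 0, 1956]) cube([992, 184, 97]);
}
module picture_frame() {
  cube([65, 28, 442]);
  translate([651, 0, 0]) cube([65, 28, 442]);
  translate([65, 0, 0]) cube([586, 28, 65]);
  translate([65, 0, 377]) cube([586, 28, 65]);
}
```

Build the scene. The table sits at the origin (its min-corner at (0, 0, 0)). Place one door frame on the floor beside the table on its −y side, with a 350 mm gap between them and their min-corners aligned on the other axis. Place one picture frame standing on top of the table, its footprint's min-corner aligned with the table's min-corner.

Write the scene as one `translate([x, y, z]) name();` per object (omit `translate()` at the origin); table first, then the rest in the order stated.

table();
translate([0, -534, 0]) door_frame();
translate([0, 0, 688]) picture_frame();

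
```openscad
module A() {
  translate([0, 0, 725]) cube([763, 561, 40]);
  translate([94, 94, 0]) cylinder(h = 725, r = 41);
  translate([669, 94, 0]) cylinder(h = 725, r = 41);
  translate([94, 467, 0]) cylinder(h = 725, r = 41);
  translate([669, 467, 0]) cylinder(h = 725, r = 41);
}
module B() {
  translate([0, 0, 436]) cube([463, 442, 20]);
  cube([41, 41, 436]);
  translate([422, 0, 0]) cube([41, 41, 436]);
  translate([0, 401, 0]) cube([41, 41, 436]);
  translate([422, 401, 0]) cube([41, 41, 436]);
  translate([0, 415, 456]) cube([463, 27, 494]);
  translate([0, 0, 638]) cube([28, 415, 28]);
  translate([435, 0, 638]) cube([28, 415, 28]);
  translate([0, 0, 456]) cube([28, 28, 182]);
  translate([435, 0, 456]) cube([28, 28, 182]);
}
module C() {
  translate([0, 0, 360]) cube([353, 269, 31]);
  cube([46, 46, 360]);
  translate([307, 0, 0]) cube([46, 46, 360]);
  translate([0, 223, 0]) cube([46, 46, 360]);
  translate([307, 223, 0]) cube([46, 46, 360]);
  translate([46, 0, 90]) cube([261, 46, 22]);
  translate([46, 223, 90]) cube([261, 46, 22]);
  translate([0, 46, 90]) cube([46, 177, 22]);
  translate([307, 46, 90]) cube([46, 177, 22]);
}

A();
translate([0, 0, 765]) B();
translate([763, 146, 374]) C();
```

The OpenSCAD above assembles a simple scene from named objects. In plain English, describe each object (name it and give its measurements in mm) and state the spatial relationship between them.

A is a table: top 763 mm (x) × 561 mm (y), 40 mm thick, upper face at z = 765 mm, on four round legs of 82 mm diameter, each leg's bounding box inset 53 mm from the nearest pair of top edges, running from z = 0 to the bottom of the top.

B is a chair. The seat is a 463×442×20 mm slab with its top at z = 456 mm, on four 41×41 mm corner legs (flush with the seat edges, standing on z = 0). A flat backrest 27 mm thick, 494 mm tall, spans the full seat width and rises from the seat top along its +y edge, rear face flush with the rear of the seat. Two armrests of 28×28 mm section run along each side from the seat's front edge to the front of the backrest, top faces 210 mm above the seat top and outer faces flush with the seat's x-edges; a 28×28 mm post under the front of each armrest stands on the seat at the front corner.

C is a four-legged stool. The seat is a 353×269×31 mm slab whose top surface is at z = 391 mm; four square legs, each 46×46 mm in cross-section, run from the floor (z = 0) to the underside of the seat, each flush with a corner of the seat. Four stretchers, 46 mm wide and 22 mm tall, connect adjacent legs with their undersides at z = 90 mm, each running between the inner faces of the legs it joins and aligned with the legs' outer faces on the other axis.

The chair is on top of the table. The stool is beside the table with their tops flush at z = 765.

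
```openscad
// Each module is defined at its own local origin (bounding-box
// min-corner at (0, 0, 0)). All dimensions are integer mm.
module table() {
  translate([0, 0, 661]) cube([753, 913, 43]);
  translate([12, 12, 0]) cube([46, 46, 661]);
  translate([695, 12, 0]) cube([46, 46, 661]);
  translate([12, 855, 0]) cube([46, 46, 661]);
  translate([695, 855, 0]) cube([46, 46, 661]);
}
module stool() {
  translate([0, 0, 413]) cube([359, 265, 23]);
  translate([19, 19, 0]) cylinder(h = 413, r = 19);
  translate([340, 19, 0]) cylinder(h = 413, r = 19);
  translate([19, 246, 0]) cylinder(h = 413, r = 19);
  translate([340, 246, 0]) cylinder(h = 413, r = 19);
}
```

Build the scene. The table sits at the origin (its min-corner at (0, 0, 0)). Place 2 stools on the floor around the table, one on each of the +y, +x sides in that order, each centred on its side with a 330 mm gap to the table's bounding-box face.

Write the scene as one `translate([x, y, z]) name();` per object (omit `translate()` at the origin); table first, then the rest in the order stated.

table();
translate([197, 1243, 0]) stool();
translate([1083, 324, 0]) stool();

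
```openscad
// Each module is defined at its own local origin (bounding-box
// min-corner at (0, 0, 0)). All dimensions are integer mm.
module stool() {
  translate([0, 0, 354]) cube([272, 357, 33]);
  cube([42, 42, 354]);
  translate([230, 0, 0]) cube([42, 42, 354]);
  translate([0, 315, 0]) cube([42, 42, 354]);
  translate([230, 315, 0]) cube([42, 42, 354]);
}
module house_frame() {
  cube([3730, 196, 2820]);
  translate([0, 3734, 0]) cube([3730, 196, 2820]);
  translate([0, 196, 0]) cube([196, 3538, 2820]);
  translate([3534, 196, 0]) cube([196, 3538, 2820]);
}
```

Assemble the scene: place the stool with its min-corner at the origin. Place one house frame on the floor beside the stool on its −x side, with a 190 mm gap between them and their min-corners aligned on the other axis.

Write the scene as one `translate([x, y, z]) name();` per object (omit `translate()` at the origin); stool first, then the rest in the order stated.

stool();
translate([-3920, 0, 0]) house_frame();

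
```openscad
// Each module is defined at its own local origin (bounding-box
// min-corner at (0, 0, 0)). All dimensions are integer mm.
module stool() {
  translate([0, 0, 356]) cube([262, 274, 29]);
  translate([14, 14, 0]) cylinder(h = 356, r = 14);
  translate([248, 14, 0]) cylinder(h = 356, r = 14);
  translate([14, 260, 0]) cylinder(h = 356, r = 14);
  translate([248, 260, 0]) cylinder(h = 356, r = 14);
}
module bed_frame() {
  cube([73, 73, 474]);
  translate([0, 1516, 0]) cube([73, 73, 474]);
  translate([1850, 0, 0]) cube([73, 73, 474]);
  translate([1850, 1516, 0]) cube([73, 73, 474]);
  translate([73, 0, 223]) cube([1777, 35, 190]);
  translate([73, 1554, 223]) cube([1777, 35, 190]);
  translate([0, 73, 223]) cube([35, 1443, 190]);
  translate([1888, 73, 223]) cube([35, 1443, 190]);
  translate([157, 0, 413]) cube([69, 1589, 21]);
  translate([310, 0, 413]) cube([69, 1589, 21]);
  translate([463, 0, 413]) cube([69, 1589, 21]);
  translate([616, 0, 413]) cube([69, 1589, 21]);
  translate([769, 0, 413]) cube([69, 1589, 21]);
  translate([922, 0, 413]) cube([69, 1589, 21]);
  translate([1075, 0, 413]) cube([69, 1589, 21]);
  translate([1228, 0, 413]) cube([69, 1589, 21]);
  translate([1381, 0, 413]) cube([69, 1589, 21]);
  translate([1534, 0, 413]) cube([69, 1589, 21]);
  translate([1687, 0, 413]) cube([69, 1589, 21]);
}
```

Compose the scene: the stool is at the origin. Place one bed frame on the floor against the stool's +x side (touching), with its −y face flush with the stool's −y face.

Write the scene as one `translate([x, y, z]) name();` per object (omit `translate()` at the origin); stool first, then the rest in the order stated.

stool();
translate([262, 0, 0]) bed_frame();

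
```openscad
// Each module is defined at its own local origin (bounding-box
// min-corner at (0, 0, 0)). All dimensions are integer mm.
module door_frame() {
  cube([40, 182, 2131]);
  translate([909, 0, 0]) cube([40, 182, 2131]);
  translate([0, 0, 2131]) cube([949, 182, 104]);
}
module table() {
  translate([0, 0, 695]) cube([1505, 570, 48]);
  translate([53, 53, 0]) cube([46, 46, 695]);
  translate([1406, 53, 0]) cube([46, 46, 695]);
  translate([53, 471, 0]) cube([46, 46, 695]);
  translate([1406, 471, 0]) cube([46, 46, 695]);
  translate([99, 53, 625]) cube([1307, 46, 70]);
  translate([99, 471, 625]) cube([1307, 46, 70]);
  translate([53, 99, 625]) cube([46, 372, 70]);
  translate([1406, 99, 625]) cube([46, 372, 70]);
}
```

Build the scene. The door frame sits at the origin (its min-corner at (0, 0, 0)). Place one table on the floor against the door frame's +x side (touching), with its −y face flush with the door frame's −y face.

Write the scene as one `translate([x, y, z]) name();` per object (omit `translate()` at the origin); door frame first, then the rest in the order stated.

door_frame();
translate([949, 0, 0]) table();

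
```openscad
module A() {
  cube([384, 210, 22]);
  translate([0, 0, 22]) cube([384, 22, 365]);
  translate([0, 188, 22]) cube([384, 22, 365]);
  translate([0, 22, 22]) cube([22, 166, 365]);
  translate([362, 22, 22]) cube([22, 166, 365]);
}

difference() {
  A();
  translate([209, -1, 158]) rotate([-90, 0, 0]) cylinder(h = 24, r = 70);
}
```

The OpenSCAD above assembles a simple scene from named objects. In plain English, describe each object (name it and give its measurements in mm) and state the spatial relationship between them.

A is an open storage box with external size 384×210×387 mm and wall thickness 22 mm (the base is also 22 mm thick). The base covers the whole footprint; the four walls stand on the base, with the y-facing walls full-width and the x-facing walls fitting between their inner faces.

The open box has a circular hole of radius 70 mm through its front wall, centred at (x = 209, z = 158).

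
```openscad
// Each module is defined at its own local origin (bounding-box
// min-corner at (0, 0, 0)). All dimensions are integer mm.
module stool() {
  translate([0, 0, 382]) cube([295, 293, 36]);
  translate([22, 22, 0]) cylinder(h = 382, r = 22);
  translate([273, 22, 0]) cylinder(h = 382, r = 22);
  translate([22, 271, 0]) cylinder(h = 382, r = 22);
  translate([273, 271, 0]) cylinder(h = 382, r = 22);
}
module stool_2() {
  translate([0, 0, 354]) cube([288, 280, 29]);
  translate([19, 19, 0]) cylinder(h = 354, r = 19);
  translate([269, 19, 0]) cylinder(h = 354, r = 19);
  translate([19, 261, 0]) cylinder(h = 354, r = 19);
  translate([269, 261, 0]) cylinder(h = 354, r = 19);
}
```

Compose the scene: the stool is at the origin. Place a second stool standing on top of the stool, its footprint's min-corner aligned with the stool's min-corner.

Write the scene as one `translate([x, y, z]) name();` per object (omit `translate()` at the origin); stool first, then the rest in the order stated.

stool();
translate([0, 0, 418]) stool_2();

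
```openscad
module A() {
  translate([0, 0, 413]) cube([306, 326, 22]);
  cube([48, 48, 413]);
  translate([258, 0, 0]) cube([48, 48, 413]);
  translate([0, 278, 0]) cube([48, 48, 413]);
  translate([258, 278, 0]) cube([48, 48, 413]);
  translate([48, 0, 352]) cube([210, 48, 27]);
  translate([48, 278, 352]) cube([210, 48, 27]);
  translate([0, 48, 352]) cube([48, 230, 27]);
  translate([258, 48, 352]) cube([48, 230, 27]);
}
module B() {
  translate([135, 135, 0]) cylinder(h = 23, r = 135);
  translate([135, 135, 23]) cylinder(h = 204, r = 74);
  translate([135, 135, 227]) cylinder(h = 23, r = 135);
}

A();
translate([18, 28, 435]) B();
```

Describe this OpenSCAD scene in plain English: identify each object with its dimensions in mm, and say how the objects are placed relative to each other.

A is a simple wooden stool: a rectangular seat 306 mm (x) by 326 mm (y), 22 mm thick, top face at z = 435 mm, on four square legs, each 48×48 mm in cross-section. The legs rest on z = 0, each flush with a corner of the seat. Four stretchers, 48 mm wide and 27 mm tall, connect adjacent legs with their undersides at z = 352 mm, each running between the inner faces of the legs it joins and aligned with the legs' outer faces on the other axis.

B is a spool: two coaxial disc flanges of radius 135 mm and thickness 23 mm, joined by a core cylinder of radius 74 mm and height 204 mm. The lower flange rests on z = 0 and the three cylinders share a vertical axis.

The spool is on top of the stool, centred.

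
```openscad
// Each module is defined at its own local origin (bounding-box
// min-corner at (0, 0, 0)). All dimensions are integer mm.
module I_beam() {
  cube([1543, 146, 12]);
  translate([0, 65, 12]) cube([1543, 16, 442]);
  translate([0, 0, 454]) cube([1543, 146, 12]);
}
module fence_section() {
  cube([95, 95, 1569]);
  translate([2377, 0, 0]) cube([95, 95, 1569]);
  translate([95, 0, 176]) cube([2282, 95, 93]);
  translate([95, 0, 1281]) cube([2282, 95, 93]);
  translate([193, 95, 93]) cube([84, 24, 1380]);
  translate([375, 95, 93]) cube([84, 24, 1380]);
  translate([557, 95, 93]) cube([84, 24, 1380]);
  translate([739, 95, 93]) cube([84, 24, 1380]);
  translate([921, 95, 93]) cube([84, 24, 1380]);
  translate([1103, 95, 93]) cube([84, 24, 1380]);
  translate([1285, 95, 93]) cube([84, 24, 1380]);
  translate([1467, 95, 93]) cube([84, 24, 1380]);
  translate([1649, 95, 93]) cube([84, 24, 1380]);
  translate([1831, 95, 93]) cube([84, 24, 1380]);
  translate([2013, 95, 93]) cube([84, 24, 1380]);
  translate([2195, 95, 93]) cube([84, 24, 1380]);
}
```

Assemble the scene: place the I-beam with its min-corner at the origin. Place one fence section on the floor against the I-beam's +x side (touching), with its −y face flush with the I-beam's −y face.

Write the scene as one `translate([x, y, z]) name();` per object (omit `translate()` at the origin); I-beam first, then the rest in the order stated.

I_beam();
translate([1543, 0, 0]) fence_section();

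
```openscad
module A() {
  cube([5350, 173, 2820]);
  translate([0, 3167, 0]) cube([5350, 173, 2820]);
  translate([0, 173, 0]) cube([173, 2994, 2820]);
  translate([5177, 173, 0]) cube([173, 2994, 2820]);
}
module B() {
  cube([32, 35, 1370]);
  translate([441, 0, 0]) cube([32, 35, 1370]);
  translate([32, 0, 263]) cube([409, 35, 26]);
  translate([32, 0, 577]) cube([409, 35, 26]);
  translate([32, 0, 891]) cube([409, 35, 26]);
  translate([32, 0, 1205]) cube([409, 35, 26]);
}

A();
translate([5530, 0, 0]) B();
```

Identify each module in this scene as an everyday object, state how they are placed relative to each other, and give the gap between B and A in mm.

The ladder's nearest face is 180 mm from the house frame's +x face.

A is a house frame. B is a ladder. The ladder is on the floor beside the house frame on its +x side. The gap between the ladder and the house frame is 180 mm.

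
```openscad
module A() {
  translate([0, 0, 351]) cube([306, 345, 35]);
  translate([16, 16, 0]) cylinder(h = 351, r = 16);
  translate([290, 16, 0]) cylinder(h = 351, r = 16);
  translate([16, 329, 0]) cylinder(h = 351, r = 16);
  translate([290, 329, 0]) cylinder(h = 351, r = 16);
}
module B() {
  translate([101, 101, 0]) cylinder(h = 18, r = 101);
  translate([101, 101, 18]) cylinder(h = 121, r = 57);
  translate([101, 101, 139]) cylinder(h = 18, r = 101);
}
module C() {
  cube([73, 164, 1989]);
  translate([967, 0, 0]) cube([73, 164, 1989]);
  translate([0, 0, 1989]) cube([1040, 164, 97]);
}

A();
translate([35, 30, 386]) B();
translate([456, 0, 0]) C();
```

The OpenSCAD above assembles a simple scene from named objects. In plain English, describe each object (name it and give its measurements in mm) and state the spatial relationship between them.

A is a simple wooden stool: a rectangular seat 306 mm (x) by 345 mm (y), 35 mm thick, top face at z = 386 mm, on four round legs, each 32 mm in diameter. The legs rest on z = 0, each leg's axis is inset half a diameter from the nearest pair of seat edges (so the leg's bounding box is flush with the corner).

B is a spool: two coaxial disc flanges of radius 101 mm and thickness 18 mm, joined by a core cylinder of radius 57 mm and height 121 mm. The lower flange rests on z = 0 and the three cylinders share a vertical axis.

C is a door frame. The clear opening is 894 mm wide and 1989 mm high. Two 73 mm wide jambs, 164 mm deep, stand either side of the opening from the floor to the top of the opening. A 97 mm thick head sits across the top of both jambs, spanning the full outside width of the frame.

The spool is on top of the stool. The door frame is on the floor beside the stool on its +x side.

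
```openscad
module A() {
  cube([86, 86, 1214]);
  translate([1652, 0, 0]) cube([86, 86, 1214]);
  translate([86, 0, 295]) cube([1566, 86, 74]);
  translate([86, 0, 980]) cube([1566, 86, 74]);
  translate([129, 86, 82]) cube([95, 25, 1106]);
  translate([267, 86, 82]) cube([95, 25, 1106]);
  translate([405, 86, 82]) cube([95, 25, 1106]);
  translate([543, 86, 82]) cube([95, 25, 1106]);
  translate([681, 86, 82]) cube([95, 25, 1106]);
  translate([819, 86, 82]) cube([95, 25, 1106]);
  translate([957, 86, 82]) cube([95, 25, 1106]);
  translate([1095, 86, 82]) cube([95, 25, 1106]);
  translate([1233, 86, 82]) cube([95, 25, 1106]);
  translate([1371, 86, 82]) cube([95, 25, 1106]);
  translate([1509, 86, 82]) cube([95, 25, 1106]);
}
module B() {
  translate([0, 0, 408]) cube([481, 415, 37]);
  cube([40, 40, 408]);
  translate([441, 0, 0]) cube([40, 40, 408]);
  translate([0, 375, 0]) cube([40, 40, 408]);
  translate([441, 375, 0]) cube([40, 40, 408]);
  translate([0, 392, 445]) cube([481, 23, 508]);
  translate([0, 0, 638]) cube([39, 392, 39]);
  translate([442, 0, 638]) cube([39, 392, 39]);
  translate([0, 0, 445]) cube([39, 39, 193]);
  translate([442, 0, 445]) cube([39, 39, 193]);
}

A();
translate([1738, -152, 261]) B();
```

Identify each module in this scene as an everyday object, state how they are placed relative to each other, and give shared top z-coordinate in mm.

Both tops at z = 1214 mm.

A is a fence section. B is a chair. The chair is beside the fence section with their tops flush at z = 1214. The shared top z-coordinate is 1214 mm.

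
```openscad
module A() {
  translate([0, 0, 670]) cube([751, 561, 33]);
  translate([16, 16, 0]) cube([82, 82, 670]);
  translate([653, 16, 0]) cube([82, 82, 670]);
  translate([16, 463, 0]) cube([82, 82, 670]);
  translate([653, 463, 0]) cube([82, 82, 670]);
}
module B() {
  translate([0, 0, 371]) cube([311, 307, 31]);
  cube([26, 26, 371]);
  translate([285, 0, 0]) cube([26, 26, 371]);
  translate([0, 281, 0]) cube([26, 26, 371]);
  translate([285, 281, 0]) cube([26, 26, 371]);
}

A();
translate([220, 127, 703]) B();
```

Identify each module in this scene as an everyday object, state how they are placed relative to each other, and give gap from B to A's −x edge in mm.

A is a table. B is a stool. The stool is on top of the table, centred. The gap from the stool to the table's −x edge is 220 mm.

The stool's min-x is at 220; the table's min-x is 0; gap = 220 mm.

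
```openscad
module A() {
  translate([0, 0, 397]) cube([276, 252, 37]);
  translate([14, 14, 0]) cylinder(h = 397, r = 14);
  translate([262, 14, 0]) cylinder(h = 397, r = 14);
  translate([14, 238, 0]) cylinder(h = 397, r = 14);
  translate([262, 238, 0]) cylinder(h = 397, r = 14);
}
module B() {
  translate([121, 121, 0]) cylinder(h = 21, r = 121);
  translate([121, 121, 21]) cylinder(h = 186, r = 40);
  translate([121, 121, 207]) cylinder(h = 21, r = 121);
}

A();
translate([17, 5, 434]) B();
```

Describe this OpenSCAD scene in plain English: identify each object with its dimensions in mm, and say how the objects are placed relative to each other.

A is a four-legged stool. The seat is a 276×252×37 mm slab whose top surface is at z = 434 mm; four round legs, each 28 mm in diameter, run from the floor (z = 0) to the underside of the seat, each leg's axis is inset half a diameter from the nearest pair of seat edges (so the leg's bounding box is flush with the corner).

B is a spool: two coaxial disc flanges of radius 121 mm and thickness 21 mm, joined by a core cylinder of radius 40 mm and height 186 mm. The lower flange rests on z = 0 and the three cylinders share a vertical axis.

The spool is on top of the stool, centred.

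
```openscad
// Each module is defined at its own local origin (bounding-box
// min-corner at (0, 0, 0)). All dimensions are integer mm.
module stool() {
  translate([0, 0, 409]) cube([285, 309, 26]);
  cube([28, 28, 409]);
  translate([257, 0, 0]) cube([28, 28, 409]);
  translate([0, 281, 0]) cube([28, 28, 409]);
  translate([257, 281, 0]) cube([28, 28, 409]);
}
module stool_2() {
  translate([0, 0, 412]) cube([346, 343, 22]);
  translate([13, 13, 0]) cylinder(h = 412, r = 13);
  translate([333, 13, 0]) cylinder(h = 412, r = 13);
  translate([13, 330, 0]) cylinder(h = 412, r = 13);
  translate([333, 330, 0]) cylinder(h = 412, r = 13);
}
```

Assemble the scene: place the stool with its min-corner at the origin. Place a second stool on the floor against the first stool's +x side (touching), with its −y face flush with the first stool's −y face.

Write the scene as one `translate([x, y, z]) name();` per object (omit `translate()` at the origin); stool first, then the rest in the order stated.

stool();
translate([285, 0, 0]) stool_2();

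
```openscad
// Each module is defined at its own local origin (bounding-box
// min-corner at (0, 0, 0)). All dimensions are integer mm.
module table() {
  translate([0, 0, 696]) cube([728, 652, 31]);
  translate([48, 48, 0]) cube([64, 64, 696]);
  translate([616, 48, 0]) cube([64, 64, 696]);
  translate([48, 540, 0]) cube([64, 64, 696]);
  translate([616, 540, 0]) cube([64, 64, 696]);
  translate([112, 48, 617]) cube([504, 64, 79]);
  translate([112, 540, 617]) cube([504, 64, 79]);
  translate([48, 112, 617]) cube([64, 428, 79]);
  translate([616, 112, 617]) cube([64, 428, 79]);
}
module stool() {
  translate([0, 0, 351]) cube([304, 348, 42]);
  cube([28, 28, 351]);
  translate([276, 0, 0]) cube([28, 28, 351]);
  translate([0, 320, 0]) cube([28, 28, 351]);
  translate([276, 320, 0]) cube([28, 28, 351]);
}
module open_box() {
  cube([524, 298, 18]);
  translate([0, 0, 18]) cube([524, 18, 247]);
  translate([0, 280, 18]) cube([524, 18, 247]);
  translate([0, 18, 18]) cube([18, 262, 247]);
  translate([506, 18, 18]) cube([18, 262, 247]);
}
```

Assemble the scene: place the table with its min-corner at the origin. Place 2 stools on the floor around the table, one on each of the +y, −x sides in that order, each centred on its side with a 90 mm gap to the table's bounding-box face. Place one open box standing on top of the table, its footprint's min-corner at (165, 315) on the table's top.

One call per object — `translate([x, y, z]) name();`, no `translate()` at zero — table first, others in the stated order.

table();
translate([212, 742, 0]) stool();
translate([-394, 152, 0]) stool();
translate([165, 315, 727]) open_box();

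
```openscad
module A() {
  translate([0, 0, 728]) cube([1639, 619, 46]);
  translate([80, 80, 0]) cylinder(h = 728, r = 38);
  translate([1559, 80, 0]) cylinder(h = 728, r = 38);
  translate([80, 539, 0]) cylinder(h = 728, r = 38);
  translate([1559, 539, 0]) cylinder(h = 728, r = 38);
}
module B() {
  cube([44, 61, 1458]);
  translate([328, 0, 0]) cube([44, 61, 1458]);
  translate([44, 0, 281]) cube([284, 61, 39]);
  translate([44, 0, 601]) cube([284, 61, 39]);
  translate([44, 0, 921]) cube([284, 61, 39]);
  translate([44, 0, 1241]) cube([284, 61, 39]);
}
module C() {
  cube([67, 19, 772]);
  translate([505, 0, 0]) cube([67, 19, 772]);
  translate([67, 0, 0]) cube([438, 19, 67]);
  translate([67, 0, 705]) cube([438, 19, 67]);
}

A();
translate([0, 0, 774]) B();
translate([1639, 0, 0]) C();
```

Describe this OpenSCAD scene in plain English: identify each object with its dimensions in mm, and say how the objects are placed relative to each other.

A is a table: top 1639 mm (x) × 619 mm (y), 46 mm thick, upper face at z = 774 mm, on four round legs of 76 mm diameter, each leg's bounding box inset 42 mm from the nearest pair of top edges, running from z = 0 to the bottom of the top.

B is a straight ladder. Two 44×61 mm vertical rails, 1458 mm tall, stand 372 mm apart (outside-to-outside) with their front faces coplanar on the −y side. 4 rungs, each 61 mm deep and 39 mm tall, span between the inner faces of the rails, front faces flush with the rails. The lowest rung's underside is at z = 281 mm and rungs are spaced 320 mm apart (underside to underside).

C is a rectangular picture frame lying in the x–z plane (depth along y). The opening is 438 mm wide (x) by 638 mm tall (z), surrounded by a border 67 mm wide on all four sides. The frame is 19 mm deep and is made of two full-height vertical stiles with two horizontal rails fitted between them.

The ladder is on top of the table. The picture frame is against the table's +x side, with their −y faces flush.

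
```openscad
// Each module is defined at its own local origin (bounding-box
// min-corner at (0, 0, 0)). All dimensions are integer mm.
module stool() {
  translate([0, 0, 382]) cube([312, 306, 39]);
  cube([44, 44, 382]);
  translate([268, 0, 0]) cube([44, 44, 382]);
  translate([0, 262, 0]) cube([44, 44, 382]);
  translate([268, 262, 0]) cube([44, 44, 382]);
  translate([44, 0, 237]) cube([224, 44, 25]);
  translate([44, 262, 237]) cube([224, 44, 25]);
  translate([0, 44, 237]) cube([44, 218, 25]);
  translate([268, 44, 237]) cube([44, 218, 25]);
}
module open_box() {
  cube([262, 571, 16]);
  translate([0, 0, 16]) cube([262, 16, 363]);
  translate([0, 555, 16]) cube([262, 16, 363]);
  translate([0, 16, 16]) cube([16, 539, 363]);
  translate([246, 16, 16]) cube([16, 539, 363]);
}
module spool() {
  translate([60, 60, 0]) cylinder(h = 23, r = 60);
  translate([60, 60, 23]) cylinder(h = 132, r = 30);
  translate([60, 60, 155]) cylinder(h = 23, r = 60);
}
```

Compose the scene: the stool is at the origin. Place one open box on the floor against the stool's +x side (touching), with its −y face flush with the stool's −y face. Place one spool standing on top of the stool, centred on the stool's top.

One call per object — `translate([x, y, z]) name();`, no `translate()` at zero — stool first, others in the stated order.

stool();
translate([312, 0, 0]) open_box();
translate([96, 93, 421]) spool();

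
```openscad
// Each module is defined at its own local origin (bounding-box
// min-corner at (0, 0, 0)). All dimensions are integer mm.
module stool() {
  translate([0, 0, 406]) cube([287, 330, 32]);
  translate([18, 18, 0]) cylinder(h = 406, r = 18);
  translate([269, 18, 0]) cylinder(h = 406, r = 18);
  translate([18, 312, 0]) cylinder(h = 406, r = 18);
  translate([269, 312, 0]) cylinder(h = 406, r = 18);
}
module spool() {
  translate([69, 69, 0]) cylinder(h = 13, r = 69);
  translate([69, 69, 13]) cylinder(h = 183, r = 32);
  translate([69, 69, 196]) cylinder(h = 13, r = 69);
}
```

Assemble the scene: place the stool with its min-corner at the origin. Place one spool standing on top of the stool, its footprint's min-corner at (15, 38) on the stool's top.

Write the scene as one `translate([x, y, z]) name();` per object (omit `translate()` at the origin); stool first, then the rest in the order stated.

stool();
translate([15, 38, 438]) spool();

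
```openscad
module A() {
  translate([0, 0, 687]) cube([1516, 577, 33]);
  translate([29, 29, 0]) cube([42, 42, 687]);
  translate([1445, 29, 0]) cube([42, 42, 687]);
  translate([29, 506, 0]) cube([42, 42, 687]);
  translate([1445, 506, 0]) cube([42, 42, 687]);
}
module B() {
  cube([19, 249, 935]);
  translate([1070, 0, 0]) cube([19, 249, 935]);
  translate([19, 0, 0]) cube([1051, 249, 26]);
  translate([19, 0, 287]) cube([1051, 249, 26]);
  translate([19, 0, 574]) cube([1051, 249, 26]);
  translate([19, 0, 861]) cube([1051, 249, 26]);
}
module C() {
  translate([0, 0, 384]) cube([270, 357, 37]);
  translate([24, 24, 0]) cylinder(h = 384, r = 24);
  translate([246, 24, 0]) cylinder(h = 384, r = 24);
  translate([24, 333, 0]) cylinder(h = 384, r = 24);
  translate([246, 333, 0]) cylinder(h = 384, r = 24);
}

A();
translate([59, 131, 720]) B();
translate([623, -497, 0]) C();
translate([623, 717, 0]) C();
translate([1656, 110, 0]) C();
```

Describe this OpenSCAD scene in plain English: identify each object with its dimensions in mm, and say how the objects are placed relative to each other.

A is a rectangular dining table. The top is 1516×577×33 mm with its upper surface at z = 720 mm. It stands on four 42×42 mm square legs, each inset 29 mm from the nearest pair of top edges, running from the floor to the underside of the top.

B is an open bookshelf. Two side panels, each 19 mm thick, 249 mm deep and 935 mm tall, stand 1089 mm apart (outside-to-outside). Between them sit 4 shelves, each 26 mm thick and 249 mm deep, spanning the full gap between the sides. The bottom shelf rests on the floor (its underside at z = 0) and the clear gap between one shelf's top and the next shelf's underside is 261 mm.

C is a four-legged stool. The seat is 270×357 mm, 37 mm thick, top at z = 421 mm. It stands on four round legs, each 48 mm in diameter, from z = 0 to the seat underside, each leg's axis is inset half a diameter from the nearest pair of seat edges (so the leg's bounding box is flush with the corner).

The bookshelf is on top of the table. Three stools sit around the table at the −y, +y, +x sides.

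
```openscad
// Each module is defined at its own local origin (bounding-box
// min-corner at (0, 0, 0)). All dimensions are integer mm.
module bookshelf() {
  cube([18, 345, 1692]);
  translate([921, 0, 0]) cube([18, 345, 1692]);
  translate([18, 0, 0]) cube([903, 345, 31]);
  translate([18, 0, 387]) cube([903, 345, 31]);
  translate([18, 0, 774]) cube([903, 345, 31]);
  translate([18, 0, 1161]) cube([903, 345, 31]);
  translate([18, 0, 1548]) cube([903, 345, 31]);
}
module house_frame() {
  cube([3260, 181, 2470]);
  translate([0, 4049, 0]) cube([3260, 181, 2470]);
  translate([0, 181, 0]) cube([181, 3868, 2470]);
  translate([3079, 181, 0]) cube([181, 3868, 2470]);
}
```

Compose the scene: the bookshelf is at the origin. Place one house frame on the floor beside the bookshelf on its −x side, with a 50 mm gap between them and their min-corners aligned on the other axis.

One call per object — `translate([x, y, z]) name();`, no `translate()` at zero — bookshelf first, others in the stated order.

bookshelf();
translate([-3310, 0, 0]) house_frame();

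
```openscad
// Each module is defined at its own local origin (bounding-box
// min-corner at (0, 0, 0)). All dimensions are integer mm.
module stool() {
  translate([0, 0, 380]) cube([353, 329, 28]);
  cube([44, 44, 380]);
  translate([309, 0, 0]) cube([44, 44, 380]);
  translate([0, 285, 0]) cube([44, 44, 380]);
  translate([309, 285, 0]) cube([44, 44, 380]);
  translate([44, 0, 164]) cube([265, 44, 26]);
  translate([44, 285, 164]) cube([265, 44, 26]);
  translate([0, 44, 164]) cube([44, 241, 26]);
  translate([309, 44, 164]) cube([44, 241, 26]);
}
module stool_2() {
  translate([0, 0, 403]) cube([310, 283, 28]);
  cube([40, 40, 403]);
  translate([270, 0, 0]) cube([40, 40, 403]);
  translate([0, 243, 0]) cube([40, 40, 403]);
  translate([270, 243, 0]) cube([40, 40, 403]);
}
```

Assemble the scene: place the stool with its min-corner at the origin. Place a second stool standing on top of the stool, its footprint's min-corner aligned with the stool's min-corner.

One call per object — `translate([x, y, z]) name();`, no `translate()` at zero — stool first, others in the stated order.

stool();
translate([0, 0, 408]) stool_2();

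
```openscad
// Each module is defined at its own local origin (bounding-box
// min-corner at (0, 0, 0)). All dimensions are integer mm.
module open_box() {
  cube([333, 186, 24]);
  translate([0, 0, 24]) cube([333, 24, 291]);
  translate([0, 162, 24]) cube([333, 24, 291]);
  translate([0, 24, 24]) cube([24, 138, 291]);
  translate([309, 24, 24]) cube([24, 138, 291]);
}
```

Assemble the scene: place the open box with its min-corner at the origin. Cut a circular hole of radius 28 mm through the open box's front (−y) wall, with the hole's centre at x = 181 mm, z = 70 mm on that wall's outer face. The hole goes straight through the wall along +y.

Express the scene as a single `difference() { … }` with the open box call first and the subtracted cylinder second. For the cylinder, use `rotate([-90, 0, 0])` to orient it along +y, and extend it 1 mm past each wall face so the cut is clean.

difference() {
  open_box();
  translate([181, -1, 70]) rotate([-90, 0, 0]) cylinder(h = 26, r = 28);
}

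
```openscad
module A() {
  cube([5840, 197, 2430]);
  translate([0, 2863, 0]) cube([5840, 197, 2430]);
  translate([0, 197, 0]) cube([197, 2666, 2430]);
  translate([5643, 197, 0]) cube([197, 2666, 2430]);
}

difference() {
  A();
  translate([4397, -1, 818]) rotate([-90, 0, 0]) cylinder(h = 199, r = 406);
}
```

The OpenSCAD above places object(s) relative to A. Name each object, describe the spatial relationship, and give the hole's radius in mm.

The subtracted cylinder has r = 406 mm.

A is a house frame. The house frame has a circular hole through its front wall. The hole's radius is 406 mm.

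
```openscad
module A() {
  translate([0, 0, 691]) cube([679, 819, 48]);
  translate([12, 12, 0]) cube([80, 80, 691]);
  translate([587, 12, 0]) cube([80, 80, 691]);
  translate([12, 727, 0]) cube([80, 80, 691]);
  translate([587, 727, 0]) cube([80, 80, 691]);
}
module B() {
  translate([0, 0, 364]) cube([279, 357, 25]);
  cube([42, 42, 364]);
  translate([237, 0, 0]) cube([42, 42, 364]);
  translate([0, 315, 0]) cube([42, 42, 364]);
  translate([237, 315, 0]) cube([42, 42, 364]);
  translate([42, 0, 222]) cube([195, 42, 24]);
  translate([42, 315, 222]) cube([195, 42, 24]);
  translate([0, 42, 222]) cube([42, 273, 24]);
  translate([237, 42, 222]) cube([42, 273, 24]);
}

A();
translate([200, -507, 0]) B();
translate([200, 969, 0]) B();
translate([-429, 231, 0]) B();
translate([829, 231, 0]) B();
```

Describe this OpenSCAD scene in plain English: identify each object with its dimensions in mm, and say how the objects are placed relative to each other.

A is a table with a 679×819 mm rectangular top, 48 mm thick, top surface at z = 739 mm, supported by four 80×80 mm square legs, each inset 12 mm from the nearest pair of top edges, running from the floor.

B is a four-legged stool. The seat is 279×357 mm, 25 mm thick, top at z = 389 mm. It stands on four square legs, each 42×42 mm in cross-section, from z = 0 to the seat underside, each flush with a corner of the seat. Four stretchers, 42 mm wide and 24 mm tall, connect adjacent legs with their undersides at z = 222 mm, each running between the inner faces of the legs it joins and aligned with the legs' outer faces on the other axis.

Four stools sit around the table at the −y, +y, −x, +x sides.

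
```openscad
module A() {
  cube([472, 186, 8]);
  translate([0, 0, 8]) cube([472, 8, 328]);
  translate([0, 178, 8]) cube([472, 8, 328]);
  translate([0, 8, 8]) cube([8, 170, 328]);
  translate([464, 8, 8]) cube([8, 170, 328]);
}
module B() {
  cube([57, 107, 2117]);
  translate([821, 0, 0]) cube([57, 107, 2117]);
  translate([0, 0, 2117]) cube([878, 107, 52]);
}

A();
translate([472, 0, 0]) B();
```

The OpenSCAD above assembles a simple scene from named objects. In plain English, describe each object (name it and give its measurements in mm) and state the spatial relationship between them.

A is an open-topped rectangular box: outside dimensions 472×186×336 mm, with a uniform wall and base thickness of 8 mm. The base is a full 472×186 slab on the floor; four walls sit on top of the base. The front and back walls (the −y and +y sides) span the full width; the two side walls fit between them.

B is a door frame. The clear opening is 764 mm wide and 2117 mm high. Two 57 mm wide jambs, 107 mm deep, stand either side of the opening from the floor to the top of the opening. A 52 mm thick head sits across the top of both jambs, spanning the full outside width of the frame.

The door frame is against the open box's +x side, with their −y faces flush.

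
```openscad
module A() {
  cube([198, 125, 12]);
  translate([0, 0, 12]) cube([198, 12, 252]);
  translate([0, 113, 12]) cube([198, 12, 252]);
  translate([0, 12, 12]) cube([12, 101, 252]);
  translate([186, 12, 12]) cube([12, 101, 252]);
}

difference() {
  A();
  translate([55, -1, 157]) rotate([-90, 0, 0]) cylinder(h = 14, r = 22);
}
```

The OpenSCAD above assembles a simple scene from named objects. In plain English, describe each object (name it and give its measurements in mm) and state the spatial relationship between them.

A is an open-topped rectangular box: outside dimensions 198×125×264 mm, with a uniform wall and base thickness of 12 mm. The base is a full 198×125 slab on the floor; four walls sit on top of the base. The front and back walls (the −y and +y sides) span the full width; the two side walls fit between them.

The open box has a circular hole of radius 22 mm through its front wall, centred at (x = 55, z = 157).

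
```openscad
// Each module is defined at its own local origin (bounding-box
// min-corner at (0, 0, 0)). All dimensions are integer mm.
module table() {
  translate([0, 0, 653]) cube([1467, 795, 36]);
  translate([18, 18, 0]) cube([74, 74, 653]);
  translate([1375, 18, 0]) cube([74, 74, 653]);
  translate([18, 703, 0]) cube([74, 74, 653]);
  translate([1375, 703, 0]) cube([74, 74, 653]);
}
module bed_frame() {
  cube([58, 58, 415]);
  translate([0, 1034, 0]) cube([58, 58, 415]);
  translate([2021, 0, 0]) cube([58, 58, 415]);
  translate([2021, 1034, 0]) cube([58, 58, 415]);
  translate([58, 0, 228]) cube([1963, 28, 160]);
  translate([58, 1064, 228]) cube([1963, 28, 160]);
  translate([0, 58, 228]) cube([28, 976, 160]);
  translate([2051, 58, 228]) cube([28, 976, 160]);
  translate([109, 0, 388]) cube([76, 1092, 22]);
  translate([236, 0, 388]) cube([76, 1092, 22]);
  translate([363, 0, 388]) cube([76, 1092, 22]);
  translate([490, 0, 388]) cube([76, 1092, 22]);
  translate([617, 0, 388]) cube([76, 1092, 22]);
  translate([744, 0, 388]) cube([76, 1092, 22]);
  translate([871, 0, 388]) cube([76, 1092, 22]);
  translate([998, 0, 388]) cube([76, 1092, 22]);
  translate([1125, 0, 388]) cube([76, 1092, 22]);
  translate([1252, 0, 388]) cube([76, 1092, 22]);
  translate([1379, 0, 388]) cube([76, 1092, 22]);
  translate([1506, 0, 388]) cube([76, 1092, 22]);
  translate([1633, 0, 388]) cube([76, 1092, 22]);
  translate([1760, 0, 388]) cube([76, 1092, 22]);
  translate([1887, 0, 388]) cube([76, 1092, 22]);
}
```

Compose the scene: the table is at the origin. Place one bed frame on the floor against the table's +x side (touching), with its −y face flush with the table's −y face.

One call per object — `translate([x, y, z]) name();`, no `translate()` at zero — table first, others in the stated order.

table();
translate([1467, 0, 0]) bed_frame();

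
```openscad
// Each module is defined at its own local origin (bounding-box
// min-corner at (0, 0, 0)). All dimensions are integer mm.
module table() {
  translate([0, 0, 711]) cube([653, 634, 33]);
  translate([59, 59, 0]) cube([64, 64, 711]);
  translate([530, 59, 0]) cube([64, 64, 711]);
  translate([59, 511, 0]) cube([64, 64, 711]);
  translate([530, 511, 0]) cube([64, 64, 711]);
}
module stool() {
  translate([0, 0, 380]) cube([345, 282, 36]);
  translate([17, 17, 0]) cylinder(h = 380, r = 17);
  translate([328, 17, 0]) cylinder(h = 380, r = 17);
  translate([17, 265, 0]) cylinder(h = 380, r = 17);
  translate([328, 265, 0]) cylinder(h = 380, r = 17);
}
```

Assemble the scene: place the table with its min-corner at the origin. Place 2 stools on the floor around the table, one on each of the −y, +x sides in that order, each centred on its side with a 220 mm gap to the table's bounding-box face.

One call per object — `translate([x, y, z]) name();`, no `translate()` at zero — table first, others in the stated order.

table();
translate([154, -502, 0]) stool();
translate([873, 176, 0]) stool();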